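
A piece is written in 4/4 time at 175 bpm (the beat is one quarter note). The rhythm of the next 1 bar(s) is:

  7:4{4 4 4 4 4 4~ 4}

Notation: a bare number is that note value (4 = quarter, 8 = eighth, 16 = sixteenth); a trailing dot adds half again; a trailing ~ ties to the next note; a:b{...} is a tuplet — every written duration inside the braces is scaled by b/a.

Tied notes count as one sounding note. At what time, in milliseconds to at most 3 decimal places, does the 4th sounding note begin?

note 4 onset = 12/7b = 587.755ms

1. 0.0ms @ 0 + 195.918ms (4/7)
2. 195.918ms @ 4/7 + 195.918ms (4/7)
3. 391.837ms @ 8/7 + 195.918ms (4/7)
4. 587.755ms @ 12/7 + 195.918ms (4/7)
5. 783.673ms @ 16/7 + 195.918ms (4/7)
6. 979.592ms @ 20/7 + 391.837ms (8/7)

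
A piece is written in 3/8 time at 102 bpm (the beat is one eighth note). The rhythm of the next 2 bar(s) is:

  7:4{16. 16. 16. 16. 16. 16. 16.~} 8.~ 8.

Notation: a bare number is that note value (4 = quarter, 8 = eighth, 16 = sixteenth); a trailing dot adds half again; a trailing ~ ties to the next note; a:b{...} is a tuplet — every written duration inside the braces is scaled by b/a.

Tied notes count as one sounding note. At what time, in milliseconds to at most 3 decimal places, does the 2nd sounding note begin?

1. 0.0ms @ 0 + 252.101ms (3/7)
2. 252.101ms @ 3/7 + 252.101ms (3/7)
3. 504.202ms @ 6/7 + 252.101ms (3/7)
4. 756.303ms @ 9/7 + 252.101ms (3/7)
5. 1008.403ms @ 12/7 + 252.101ms (3/7)
6. 1260.504ms @ 15/7 + 252.101ms (3/7)
7. 1512.605ms @ 18/7 + 2016.807ms (24/7)

note 2 onset = 3/7b = 252.101ms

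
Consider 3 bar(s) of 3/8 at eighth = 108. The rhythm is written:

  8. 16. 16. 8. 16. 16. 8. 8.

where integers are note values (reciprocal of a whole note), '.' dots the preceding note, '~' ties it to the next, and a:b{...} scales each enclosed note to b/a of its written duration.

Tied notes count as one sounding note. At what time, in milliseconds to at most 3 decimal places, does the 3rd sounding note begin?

1. 0.0ms @ 0 + 833.333ms (3/2)
2. 833.333ms @ 3/2 + 416.667ms (3/4)
3. 1250.0ms @ 9/4 + 416.667ms (3/4)
4. 1666.667ms @ 3 + 833.333ms (3/2)
5. 2500.0ms @ 9/2 + 416.667ms (3/4)
6. 2916.667ms @ 21/4 + 416.667ms (3/4)
7. 3333.333ms @ 6 + 833.333ms (3/2)
8. 4166.667ms @ 15/2 + 833.333ms (3/2)

note 3 onset = 9/4b = 1250.0ms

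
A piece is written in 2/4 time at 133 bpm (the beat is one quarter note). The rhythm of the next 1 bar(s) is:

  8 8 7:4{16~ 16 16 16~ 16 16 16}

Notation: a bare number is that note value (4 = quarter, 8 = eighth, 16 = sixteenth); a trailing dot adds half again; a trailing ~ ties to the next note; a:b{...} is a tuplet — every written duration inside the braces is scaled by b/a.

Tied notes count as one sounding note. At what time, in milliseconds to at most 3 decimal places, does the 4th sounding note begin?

note 4 onset = 9/7b = 580.021ms

1. 0.0ms @ 0 + 225.564ms (1/2)
2. 225.564ms @ 1/2 + 225.564ms (1/2)
3. 451.128ms @ 1 + 128.894ms (2/7)
4. 580.021ms @ 9/7 + 64.447ms (1/7)
5. 644.468ms @ 10/7 + 128.894ms (2/7)
6. 773.362ms @ 12/7 + 64.447ms (1/7)
7. 837.809ms @ 13/7 + 64.447ms (1/7)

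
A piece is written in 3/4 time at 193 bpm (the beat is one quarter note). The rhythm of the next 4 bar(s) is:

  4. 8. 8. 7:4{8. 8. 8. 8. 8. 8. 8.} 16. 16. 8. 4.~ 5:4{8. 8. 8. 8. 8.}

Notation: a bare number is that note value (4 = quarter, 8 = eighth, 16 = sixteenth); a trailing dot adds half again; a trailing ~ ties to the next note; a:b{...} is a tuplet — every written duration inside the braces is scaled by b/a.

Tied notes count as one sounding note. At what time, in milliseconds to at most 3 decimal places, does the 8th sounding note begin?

1. 0.0ms @ 0 + 466.321ms (3/2)
2. 466.321ms @ 3/2 + 233.161ms (3/4)
3. 699.482ms @ 9/4 + 233.161ms (3/4)
4. 932.642ms @ 3 + 133.235ms (3/7)
5. 1065.877ms @ 24/7 + 133.235ms (3/7)
6. 1199.112ms @ 27/7 + 133.235ms (3/7)
7. 1332.346ms @ 30/7 + 133.235ms (3/7)
8. 1465.581ms @ 33/7 + 133.235ms (3/7)
9. 1598.816ms @ 36/7 + 133.235ms (3/7)
10. 1732.05ms @ 39/7 + 133.235ms (3/7)
11. 1865.285ms @ 6 + 116.58ms (3/8)
12. 1981.865ms @ 51/8 + 116.58ms (3/8)
13. 2098.446ms @ 27/4 + 233.161ms (3/4)
14. 2331.606ms @ 15/2 + 652.85ms (21/10)
15. 2984.456ms @ 48/5 + 186.528ms (3/5)
16. 3170.984ms @ 51/5 + 186.528ms (3/5)
17. 3357.513ms @ 54/5 + 186.528ms (3/5)
18. 3544.041ms @ 57/5 + 186.528ms (3/5)

note 8 onset = 33/7b = 1465.581ms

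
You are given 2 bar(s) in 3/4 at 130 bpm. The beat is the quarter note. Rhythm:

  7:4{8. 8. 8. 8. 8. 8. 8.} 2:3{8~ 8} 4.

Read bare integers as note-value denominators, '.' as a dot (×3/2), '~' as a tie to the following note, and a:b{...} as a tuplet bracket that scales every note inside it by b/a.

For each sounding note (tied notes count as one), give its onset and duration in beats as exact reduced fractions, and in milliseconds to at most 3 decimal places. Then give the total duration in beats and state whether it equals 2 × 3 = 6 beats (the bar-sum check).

1) 0.0ms=0b +197.802ms=3/7b
2) 197.802ms=3/7b +197.802ms=3/7b
3) 395.604ms=6/7b +197.802ms=3/7b
4) 593.407ms=9/7b +197.802ms=3/7b
5) 791.209ms=12/7b +197.802ms=3/7b
6) 989.011ms=15/7b +197.802ms=3/7b
7) 1186.813ms=18/7b +197.802ms=3/7b
8) 1384.615ms=3b +692.308ms=3/2b
9) 2076.923ms=9/2b +692.308ms=3/2b
Σ=6b of 6 (130bpm 3/4) — PASS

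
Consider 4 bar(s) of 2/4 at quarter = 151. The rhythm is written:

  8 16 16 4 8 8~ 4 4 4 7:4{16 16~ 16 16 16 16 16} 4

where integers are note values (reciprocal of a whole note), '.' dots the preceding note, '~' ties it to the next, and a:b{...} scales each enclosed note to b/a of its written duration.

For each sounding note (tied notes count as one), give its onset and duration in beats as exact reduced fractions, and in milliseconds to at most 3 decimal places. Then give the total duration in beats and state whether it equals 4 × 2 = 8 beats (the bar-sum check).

1) 0.0ms=0b +198.675ms=1/2b
2) 198.675ms=1/2b +99.338ms=1/4b
3) 298.013ms=3/4b +99.338ms=1/4b
4) 397.351ms=1b +397.351ms=1b
5) 794.702ms=2b +198.675ms=1/2b
6) 993.377ms=5/2b +596.026ms=3/2b
7) 1589.404ms=4b +397.351ms=1b
8) 1986.755ms=5b +397.351ms=1b
9) 2384.106ms=6b +56.764ms=1/7b
10) 2440.87ms=43/7b +113.529ms=2/7b
11) 2554.399ms=45/7b +56.764ms=1/7b
12) 2611.164ms=46/7b +56.764ms=1/7b
13) 2667.928ms=47/7b +56.764ms=1/7b
14) 2724.693ms=48/7b +56.764ms=1/7b
15) 2781.457ms=7b +397.351ms=1b
Σ=8b of 8 (151bpm 2/4) — PASS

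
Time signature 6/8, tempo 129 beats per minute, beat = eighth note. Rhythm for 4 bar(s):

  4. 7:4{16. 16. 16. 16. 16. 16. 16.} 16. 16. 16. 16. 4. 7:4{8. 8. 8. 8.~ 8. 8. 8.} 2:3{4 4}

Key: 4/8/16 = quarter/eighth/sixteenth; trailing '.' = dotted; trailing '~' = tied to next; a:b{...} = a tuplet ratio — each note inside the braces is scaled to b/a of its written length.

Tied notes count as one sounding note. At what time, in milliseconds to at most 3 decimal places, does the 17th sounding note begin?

1. 0.0ms @ 0 + 1395.349ms (3)
2. 1395.349ms @ 3 + 199.336ms (3/7)
3. 1594.684ms @ 24/7 + 199.336ms (3/7)
4. 1794.02ms @ 27/7 + 199.336ms (3/7)
5. 1993.355ms @ 30/7 + 199.336ms (3/7)
6. 2192.691ms @ 33/7 + 199.336ms (3/7)
7. 2392.027ms @ 36/7 + 199.336ms (3/7)
8. 2591.362ms @ 39/7 + 199.336ms (3/7)
9. 2790.698ms @ 6 + 348.837ms (3/4)
10. 3139.535ms @ 27/4 + 348.837ms (3/4)
11. 3488.372ms @ 15/2 + 348.837ms (3/4)
12. 3837.209ms @ 33/4 + 348.837ms (3/4)
13. 4186.047ms @ 9 + 1395.349ms (3)
14. 5581.395ms @ 12 + 398.671ms (6/7)
15. 5980.066ms @ 90/7 + 398.671ms (6/7)
16. 6378.738ms @ 96/7 + 398.671ms (6/7)
17. 6777.409ms @ 102/7 + 797.342ms (12/7)
18. 7574.751ms @ 114/7 + 398.671ms (6/7)
19. 7973.422ms @ 120/7 + 398.671ms (6/7)
20. 8372.093ms @ 18 + 1395.349ms (3)
21. 9767.442ms @ 21 + 1395.349ms (3)

note 17 onset = 102/7b = 6777.409ms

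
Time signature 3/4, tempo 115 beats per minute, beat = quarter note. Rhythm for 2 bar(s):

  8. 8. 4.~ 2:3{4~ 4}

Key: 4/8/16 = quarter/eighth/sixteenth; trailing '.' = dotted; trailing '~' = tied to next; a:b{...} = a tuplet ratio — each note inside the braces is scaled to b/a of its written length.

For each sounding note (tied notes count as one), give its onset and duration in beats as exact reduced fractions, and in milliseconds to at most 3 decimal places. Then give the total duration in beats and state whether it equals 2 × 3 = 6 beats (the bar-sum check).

1) 0.0ms=0b +391.304ms=3/4b
2) 391.304ms=3/4b +391.304ms=3/4b
3) 782.609ms=3/2b +2347.826ms=9/2b
Σ=6b of 6 (115bpm 3/4) — PASS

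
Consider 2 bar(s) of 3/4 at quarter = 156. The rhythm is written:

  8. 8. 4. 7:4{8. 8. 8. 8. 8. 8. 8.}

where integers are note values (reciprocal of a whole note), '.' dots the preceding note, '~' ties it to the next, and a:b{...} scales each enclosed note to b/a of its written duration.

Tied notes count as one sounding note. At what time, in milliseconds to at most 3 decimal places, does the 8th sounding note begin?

note 8 onset = 33/7b = 1813.187ms

1. 0.0ms @ 0 + 288.462ms (3/4)
2. 288.462ms @ 3/4 + 288.462ms (3/4)
3. 576.923ms @ 3/2 + 576.923ms (3/2)
4. 1153.846ms @ 3 + 164.835ms (3/7)
5. 1318.681ms @ 24/7 + 164.835ms (3/7)
6. 1483.516ms @ 27/7 + 164.835ms (3/7)
7. 1648.352ms @ 30/7 + 164.835ms (3/7)
8. 1813.187ms @ 33/7 + 164.835ms (3/7)
9. 1978.022ms @ 36/7 + 164.835ms (3/7)
10. 2142.857ms @ 39/7 + 164.835ms (3/7)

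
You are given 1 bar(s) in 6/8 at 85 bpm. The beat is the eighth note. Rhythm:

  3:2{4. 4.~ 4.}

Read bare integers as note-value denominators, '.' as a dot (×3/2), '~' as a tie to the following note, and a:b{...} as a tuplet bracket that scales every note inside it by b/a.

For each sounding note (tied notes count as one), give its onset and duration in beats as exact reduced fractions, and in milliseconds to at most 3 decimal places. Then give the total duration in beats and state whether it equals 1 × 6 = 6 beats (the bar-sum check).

1) 0.0ms=0b +1411.765ms=2b
2) 1411.765ms=2b +2823.529ms=4b
Σ=6b of 6 (85bpm 6/8) — PASS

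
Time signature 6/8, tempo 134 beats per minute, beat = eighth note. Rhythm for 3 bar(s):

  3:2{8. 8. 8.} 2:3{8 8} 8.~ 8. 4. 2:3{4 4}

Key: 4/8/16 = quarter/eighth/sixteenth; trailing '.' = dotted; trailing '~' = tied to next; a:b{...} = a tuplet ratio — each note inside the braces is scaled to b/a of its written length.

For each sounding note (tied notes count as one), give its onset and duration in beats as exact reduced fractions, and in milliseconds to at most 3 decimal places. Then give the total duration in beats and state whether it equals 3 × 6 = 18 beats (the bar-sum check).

1) 0.0ms=0b +447.761ms=1b
2) 447.761ms=1b +447.761ms=1b
3) 895.522ms=2b +447.761ms=1b
4) 1343.284ms=3b +671.642ms=3/2b
5) 2014.925ms=9/2b +671.642ms=3/2b
6) 2686.567ms=6b +1343.284ms=3b
7) 4029.851ms=9b +1343.284ms=3b
8) 5373.134ms=12b +1343.284ms=3b
9) 6716.418ms=15b +1343.284ms=3b
Σ=18b of 18 (134bpm 6/8) — PASS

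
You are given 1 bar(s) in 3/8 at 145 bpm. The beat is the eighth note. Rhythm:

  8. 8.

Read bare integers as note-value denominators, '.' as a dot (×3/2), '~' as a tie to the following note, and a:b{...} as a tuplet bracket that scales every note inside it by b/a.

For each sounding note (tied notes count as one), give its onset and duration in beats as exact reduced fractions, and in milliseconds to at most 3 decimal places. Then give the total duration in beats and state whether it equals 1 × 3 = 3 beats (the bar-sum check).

1) 0.0ms=0b +620.69ms=3/2b
2) 620.69ms=3/2b +620.69ms=3/2b
Σ=3b of 3 (145bpm 3/8) — PASS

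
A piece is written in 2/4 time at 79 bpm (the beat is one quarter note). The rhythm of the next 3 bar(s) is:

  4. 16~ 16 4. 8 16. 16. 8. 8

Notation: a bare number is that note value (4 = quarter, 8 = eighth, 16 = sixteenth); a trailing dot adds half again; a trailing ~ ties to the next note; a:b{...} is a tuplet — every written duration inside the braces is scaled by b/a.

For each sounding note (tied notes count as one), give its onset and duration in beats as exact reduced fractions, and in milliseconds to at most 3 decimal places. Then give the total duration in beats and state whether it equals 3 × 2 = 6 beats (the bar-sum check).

1) 0.0ms=0b +1139.241ms=3/2b
2) 1139.241ms=3/2b +379.747ms=1/2b
3) 1518.987ms=2b +1139.241ms=3/2b
4) 2658.228ms=7/2b +379.747ms=1/2b
5) 3037.975ms=4b +284.81ms=3/8b
6) 3322.785ms=35/8b +284.81ms=3/8b
7) 3607.595ms=19/4b +569.62ms=3/4b
8) 4177.215ms=11/2b +379.747ms=1/2b
Σ=6b of 6 (79bpm 2/4) — PASS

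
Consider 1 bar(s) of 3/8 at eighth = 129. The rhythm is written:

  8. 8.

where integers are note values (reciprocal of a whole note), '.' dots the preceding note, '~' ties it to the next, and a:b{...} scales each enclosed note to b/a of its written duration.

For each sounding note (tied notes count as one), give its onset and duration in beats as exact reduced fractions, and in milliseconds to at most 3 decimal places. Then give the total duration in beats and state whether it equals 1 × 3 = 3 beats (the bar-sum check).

1) 0.0ms=0b +697.674ms=3/2b
2) 697.674ms=3/2b +697.674ms=3/2b
Σ=3b of 3 (129bpm 3/8) — PASS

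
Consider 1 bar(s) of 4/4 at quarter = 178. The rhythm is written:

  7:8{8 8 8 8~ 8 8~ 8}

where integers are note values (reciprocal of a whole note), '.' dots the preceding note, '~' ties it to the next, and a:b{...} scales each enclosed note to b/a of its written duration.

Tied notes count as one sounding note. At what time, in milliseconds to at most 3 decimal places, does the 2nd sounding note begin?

note 2 onset = 4/7b = 192.616ms

1. 0.0ms @ 0 + 192.616ms (4/7)
2. 192.616ms @ 4/7 + 192.616ms (4/7)
3. 385.233ms @ 8/7 + 192.616ms (4/7)
4. 577.849ms @ 12/7 + 385.233ms (8/7)
5. 963.082ms @ 20/7 + 385.233ms (8/7)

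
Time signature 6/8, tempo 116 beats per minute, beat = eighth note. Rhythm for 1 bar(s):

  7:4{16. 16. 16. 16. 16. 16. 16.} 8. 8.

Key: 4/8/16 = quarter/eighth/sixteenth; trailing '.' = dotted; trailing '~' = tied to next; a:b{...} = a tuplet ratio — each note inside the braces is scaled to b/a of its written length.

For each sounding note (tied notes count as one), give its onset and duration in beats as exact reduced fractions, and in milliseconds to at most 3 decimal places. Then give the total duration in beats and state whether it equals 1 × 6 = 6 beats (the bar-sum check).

1) 0.0ms=0b +221.675ms=3/7b
2) 221.675ms=3/7b +221.675ms=3/7b
3) 443.35ms=6/7b +221.675ms=3/7b
4) 665.025ms=9/7b +221.675ms=3/7b
5) 886.7ms=12/7b +221.675ms=3/7b
6) 1108.374ms=15/7b +221.675ms=3/7b
7) 1330.049ms=18/7b +221.675ms=3/7b
8) 1551.724ms=3b +775.862ms=3/2b
9) 2327.586ms=9/2b +775.862ms=3/2b
Σ=6b of 6 (116bpm 6/8) — PASS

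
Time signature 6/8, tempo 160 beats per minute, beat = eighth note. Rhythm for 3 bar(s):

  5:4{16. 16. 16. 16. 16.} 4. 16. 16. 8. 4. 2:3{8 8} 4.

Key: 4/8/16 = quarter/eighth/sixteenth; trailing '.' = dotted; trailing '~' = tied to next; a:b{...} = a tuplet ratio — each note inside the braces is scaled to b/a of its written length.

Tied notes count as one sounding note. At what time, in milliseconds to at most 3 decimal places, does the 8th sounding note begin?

1. 0.0ms @ 0 + 225.0ms (3/5)
2. 225.0ms @ 3/5 + 225.0ms (3/5)
3. 450.0ms @ 6/5 + 225.0ms (3/5)
4. 675.0ms @ 9/5 + 225.0ms (3/5)
5. 900.0ms @ 12/5 + 225.0ms (3/5)
6. 1125.0ms @ 3 + 1125.0ms (3)
7. 2250.0ms @ 6 + 281.25ms (3/4)
8. 2531.25ms @ 27/4 + 281.25ms (3/4)
9. 2812.5ms @ 15/2 + 562.5ms (3/2)
10. 3375.0ms @ 9 + 1125.0ms (3)
11. 4500.0ms @ 12 + 562.5ms (3/2)
12. 5062.5ms @ 27/2 + 562.5ms (3/2)
13. 5625.0ms @ 15 + 1125.0ms (3)

note 8 onset = 27/4b = 2531.25ms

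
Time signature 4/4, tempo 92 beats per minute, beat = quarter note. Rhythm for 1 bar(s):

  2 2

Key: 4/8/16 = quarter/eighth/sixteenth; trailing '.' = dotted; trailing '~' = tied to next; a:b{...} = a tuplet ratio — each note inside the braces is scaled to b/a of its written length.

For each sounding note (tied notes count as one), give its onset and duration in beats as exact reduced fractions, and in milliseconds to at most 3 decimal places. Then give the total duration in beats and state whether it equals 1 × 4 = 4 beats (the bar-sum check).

1) 0.0ms=0b +1304.348ms=2b
2) 1304.348ms=2b +1304.348ms=2b
Σ=4b of 4 (92bpm 4/4) — PASS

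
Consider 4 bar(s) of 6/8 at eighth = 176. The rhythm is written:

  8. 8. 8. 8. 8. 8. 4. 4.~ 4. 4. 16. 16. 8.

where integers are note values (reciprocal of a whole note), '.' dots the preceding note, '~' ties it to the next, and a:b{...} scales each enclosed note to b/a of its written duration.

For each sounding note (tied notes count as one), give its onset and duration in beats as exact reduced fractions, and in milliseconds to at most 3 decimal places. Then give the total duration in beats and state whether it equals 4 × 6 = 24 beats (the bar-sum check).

1) 0.0ms=0b +511.364ms=3/2b
2) 511.364ms=3/2b +511.364ms=3/2b
3) 1022.727ms=3b +511.364ms=3/2b
4) 1534.091ms=9/2b +511.364ms=3/2b
5) 2045.455ms=6b +511.364ms=3/2b
6) 2556.818ms=15/2b +511.364ms=3/2b
7) 3068.182ms=9b +1022.727ms=3b
8) 4090.909ms=12b +2045.455ms=6b
9) 6136.364ms=18b +1022.727ms=3b
10) 7159.091ms=21b +255.682ms=3/4b
11) 7414.773ms=87/4b +255.682ms=3/4b
12) 7670.455ms=45/2b +511.364ms=3/2b
Σ=24b of 24 (176bpm 6/8) — PASS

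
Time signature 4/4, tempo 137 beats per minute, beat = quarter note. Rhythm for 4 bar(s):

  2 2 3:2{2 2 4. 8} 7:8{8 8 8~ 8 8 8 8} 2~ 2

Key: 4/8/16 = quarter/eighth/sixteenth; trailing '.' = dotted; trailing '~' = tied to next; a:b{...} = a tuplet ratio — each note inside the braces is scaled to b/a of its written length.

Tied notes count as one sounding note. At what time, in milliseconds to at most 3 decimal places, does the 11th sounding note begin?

note 11 onset = 76/7b = 4754.953ms

1. 0.0ms @ 0 + 875.912ms (2)
2. 875.912ms @ 2 + 875.912ms (2)
3. 1751.825ms @ 4 + 583.942ms (4/3)
4. 2335.766ms @ 16/3 + 583.942ms (4/3)
5. 2919.708ms @ 20/3 + 437.956ms (1)
6. 3357.664ms @ 23/3 + 145.985ms (1/3)
7. 3503.65ms @ 8 + 250.261ms (4/7)
8. 3753.91ms @ 60/7 + 250.261ms (4/7)
9. 4004.171ms @ 64/7 + 500.521ms (8/7)
10. 4504.692ms @ 72/7 + 250.261ms (4/7)
11. 4754.953ms @ 76/7 + 250.261ms (4/7)
12. 5005.214ms @ 80/7 + 250.261ms (4/7)
13. 5255.474ms @ 12 + 1751.825ms (4)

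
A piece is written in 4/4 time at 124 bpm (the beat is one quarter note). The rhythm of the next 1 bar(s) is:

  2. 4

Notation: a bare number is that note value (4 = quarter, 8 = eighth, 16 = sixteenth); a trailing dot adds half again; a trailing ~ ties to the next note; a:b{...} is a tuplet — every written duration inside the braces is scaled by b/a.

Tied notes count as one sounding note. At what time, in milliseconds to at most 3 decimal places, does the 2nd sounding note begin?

note 2 onset = 3b = 1451.613ms

1. 0.0ms @ 0 + 1451.613ms (3)
2. 1451.613ms @ 3 + 483.871ms (1)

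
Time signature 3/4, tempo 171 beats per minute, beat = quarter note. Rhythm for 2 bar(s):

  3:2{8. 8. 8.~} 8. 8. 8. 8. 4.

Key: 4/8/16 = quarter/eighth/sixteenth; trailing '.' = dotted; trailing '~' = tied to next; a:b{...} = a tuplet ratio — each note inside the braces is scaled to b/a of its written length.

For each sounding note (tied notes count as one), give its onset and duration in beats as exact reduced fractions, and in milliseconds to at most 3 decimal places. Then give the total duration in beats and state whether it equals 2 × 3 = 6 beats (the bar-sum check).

1) 0.0ms=0b +175.439ms=1/2b
2) 175.439ms=1/2b +175.439ms=1/2b
3) 350.877ms=1b +438.596ms=5/4b
4) 789.474ms=9/4b +263.158ms=3/4b
5) 1052.632ms=3b +263.158ms=3/4b
6) 1315.789ms=15/4b +263.158ms=3/4b
7) 1578.947ms=9/2b +526.316ms=3/2b
Σ=6b of 6 (171bpm 3/4) — PASS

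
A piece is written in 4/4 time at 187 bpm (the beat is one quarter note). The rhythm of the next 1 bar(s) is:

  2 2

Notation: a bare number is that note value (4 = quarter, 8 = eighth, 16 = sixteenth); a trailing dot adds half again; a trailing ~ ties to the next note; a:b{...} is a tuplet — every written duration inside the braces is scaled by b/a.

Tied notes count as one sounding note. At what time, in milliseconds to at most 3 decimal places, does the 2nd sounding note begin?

1. 0.0ms @ 0 + 641.711ms (2)
2. 641.711ms @ 2 + 641.711ms (2)

note 2 onset = 2b = 641.711ms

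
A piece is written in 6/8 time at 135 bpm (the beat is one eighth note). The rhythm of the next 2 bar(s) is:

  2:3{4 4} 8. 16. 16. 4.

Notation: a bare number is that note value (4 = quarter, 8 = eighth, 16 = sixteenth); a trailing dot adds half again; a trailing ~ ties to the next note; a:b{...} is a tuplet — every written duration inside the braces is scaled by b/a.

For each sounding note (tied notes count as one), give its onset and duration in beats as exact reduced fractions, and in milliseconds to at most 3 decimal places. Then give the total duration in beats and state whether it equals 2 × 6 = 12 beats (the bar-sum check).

1) 0.0ms=0b +1333.333ms=3b
2) 1333.333ms=3b +1333.333ms=3b
3) 2666.667ms=6b +666.667ms=3/2b
4) 3333.333ms=15/2b +333.333ms=3/4b
5) 3666.667ms=33/4b +333.333ms=3/4b
6) 4000.0ms=9b +1333.333ms=3b
Σ=12b of 12 (135bpm 6/8) — PASS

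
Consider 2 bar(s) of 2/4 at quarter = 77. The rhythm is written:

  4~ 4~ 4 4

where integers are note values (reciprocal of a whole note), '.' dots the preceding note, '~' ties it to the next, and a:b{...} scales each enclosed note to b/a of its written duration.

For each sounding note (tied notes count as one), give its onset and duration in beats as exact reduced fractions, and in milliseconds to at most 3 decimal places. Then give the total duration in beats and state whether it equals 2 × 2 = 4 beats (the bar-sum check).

1) 0.0ms=0b +2337.662ms=3b
2) 2337.662ms=3b +779.221ms=1b
Σ=4b of 4 (77bpm 2/4) — PASS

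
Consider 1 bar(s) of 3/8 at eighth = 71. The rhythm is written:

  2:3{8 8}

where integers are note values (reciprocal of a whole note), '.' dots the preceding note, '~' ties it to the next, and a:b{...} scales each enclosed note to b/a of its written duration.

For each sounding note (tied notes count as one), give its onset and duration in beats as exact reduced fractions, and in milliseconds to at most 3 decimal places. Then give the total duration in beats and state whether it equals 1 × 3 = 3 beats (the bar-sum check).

1) 0.0ms=0b +1267.606ms=3/2b
2) 1267.606ms=3/2b +1267.606ms=3/2b
Σ=3b of 3 (71bpm 3/8) — PASS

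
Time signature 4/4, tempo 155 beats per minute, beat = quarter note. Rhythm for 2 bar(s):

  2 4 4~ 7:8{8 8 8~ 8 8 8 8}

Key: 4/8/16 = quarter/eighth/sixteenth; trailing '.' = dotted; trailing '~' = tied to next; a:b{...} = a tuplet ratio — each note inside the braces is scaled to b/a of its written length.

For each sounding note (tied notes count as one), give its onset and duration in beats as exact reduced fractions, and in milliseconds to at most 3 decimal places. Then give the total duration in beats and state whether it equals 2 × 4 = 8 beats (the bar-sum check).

1) 0.0ms=0b +774.194ms=2b
2) 774.194ms=2b +387.097ms=1b
3) 1161.29ms=3b +608.295ms=11/7b
4) 1769.585ms=32/7b +221.198ms=4/7b
5) 1990.783ms=36/7b +442.396ms=8/7b
6) 2433.18ms=44/7b +221.198ms=4/7b
7) 2654.378ms=48/7b +221.198ms=4/7b
8) 2875.576ms=52/7b +221.198ms=4/7b
Σ=8b of 8 (155bpm 4/4) — PASS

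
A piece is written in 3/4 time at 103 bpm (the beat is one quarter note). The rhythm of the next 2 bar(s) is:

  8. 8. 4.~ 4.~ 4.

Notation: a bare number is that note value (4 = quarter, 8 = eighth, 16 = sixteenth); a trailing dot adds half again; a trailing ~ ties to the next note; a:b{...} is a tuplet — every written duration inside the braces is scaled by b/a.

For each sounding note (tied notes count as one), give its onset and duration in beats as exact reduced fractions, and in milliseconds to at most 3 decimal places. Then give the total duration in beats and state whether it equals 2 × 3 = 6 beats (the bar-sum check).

1) 0.0ms=0b +436.893ms=3/4b
2) 436.893ms=3/4b +436.893ms=3/4b
3) 873.786ms=3/2b +2621.359ms=9/2b
Σ=6b of 6 (103bpm 3/4) — PASS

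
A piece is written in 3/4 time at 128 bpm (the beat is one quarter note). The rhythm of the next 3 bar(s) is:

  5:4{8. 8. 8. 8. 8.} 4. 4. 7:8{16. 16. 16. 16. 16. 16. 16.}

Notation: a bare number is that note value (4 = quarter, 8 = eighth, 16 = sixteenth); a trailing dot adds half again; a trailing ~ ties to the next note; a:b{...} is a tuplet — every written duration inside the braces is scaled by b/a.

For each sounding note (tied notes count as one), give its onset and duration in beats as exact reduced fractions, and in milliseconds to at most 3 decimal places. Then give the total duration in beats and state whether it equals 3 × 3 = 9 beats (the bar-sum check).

1) 0.0ms=0b +281.25ms=3/5b
2) 281.25ms=3/5b +281.25ms=3/5b
3) 562.5ms=6/5b +281.25ms=3/5b
4) 843.75ms=9/5b +281.25ms=3/5b
5) 1125.0ms=12/5b +281.25ms=3/5b
6) 1406.25ms=3b +703.125ms=3/2b
7) 2109.375ms=9/2b +703.125ms=3/2b
8) 2812.5ms=6b +200.893ms=3/7b
9) 3013.393ms=45/7b +200.893ms=3/7b
10) 3214.286ms=48/7b +200.893ms=3/7b
11) 3415.179ms=51/7b +200.893ms=3/7b
12) 3616.071ms=54/7b +200.893ms=3/7b
13) 3816.964ms=57/7b +200.893ms=3/7b
14) 4017.857ms=60/7b +200.893ms=3/7b
Σ=9b of 9 (128bpm 3/4) — PASS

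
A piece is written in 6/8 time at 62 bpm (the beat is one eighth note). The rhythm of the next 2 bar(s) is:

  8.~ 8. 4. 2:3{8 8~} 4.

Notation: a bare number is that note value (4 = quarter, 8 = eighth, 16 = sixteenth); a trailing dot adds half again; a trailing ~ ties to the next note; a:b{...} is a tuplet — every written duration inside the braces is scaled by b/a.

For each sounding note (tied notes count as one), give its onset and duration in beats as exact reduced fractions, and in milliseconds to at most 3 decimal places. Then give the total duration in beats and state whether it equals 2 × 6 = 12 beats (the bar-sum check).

1) 0.0ms=0b +2903.226ms=3b
2) 2903.226ms=3b +2903.226ms=3b
3) 5806.452ms=6b +1451.613ms=3/2b
4) 7258.065ms=15/2b +4354.839ms=9/2b
Σ=12b of 12 (62bpm 6/8) — PASS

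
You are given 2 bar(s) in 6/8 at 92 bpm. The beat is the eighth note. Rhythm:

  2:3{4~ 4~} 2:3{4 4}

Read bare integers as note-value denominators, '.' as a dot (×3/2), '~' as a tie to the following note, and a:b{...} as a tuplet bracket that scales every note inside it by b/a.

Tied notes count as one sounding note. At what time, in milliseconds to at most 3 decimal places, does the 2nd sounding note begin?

note 2 onset = 9b = 5869.565ms

1. 0.0ms @ 0 + 5869.565ms (9)
2. 5869.565ms @ 9 + 1956.522ms (3)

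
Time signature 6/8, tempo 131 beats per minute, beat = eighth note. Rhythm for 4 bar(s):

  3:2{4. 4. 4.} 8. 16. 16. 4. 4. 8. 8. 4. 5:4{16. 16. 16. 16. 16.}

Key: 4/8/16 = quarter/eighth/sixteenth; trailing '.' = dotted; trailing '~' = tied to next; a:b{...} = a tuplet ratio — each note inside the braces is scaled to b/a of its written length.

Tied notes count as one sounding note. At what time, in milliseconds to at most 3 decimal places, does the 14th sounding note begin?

1. 0.0ms @ 0 + 916.031ms (2)
2. 916.031ms @ 2 + 916.031ms (2)
3. 1832.061ms @ 4 + 916.031ms (2)
4. 2748.092ms @ 6 + 687.023ms (3/2)
5. 3435.115ms @ 15/2 + 343.511ms (3/4)
6. 3778.626ms @ 33/4 + 343.511ms (3/4)
7. 4122.137ms @ 9 + 1374.046ms (3)
8. 5496.183ms @ 12 + 1374.046ms (3)
9. 6870.229ms @ 15 + 687.023ms (3/2)
10. 7557.252ms @ 33/2 + 687.023ms (3/2)
11. 8244.275ms @ 18 + 1374.046ms (3)
12. 9618.321ms @ 21 + 274.809ms (3/5)
13. 9893.13ms @ 108/5 + 274.809ms (3/5)
14. 10167.939ms @ 111/5 + 274.809ms (3/5)
15. 10442.748ms @ 114/5 + 274.809ms (3/5)
16. 10717.557ms @ 117/5 + 274.809ms (3/5)

note 14 onset = 111/5b = 10167.939ms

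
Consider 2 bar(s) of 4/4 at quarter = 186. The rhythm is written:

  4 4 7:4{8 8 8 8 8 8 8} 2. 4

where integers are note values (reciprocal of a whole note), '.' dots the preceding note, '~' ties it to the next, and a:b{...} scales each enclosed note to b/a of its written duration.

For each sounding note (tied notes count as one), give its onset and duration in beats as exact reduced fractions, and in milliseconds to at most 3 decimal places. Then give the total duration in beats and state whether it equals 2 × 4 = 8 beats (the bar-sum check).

1) 0.0ms=0b +322.581ms=1b
2) 322.581ms=1b +322.581ms=1b
3) 645.161ms=2b +92.166ms=2/7b
4) 737.327ms=16/7b +92.166ms=2/7b
5) 829.493ms=18/7b +92.166ms=2/7b
6) 921.659ms=20/7b +92.166ms=2/7b
7) 1013.825ms=22/7b +92.166ms=2/7b
8) 1105.991ms=24/7b +92.166ms=2/7b
9) 1198.157ms=26/7b +92.166ms=2/7b
10) 1290.323ms=4b +967.742ms=3b
11) 2258.065ms=7b +322.581ms=1b
Σ=8b of 8 (186bpm 4/4) — PASS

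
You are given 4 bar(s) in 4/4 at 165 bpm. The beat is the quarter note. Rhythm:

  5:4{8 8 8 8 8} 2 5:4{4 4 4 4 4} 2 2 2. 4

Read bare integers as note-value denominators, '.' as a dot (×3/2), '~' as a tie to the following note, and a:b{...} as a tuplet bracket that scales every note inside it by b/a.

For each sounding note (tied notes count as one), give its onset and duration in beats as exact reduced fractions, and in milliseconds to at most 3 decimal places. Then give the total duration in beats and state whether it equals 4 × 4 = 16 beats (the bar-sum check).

1) 0.0ms=0b +145.455ms=2/5b
2) 145.455ms=2/5b +145.455ms=2/5b
3) 290.909ms=4/5b +145.455ms=2/5b
4) 436.364ms=6/5b +145.455ms=2/5b
5) 581.818ms=8/5b +145.455ms=2/5b
6) 727.273ms=2b +727.273ms=2b
7) 1454.545ms=4b +290.909ms=4/5b
8) 1745.455ms=24/5b +290.909ms=4/5b
9) 2036.364ms=28/5b +290.909ms=4/5b
10) 2327.273ms=32/5b +290.909ms=4/5b
11) 2618.182ms=36/5b +290.909ms=4/5b
12) 2909.091ms=8b +727.273ms=2b
13) 3636.364ms=10b +727.273ms=2b
14) 4363.636ms=12b +1090.909ms=3b
15) 5454.545ms=15b +363.636ms=1b
Σ=16b of 16 (165bpm 4/4) — PASS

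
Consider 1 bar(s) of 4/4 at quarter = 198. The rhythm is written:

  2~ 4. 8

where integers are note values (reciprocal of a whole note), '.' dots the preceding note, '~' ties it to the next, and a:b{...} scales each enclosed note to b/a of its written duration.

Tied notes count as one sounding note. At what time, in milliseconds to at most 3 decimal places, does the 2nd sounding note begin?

note 2 onset = 7/2b = 1060.606ms

1. 0.0ms @ 0 + 1060.606ms (7/2)
2. 1060.606ms @ 7/2 + 151.515ms (1/2)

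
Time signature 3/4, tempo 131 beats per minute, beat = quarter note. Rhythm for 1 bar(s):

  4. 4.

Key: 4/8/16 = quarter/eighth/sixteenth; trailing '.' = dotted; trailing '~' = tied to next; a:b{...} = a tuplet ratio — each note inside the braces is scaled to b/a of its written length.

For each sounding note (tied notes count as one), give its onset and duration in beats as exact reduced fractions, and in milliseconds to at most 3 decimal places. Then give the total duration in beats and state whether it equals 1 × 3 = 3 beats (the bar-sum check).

1) 0.0ms=0b +687.023ms=3/2b
2) 687.023ms=3/2b +687.023ms=3/2b
Σ=3b of 3 (131bpm 3/4) — PASS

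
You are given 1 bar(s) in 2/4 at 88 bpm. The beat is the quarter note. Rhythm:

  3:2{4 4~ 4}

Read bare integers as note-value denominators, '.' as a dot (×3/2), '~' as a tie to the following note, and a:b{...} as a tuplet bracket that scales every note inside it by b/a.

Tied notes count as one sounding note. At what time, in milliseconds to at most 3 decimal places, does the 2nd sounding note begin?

1. 0.0ms @ 0 + 454.545ms (2/3)
2. 454.545ms @ 2/3 + 909.091ms (4/3)

note 2 onset = 2/3b = 454.545ms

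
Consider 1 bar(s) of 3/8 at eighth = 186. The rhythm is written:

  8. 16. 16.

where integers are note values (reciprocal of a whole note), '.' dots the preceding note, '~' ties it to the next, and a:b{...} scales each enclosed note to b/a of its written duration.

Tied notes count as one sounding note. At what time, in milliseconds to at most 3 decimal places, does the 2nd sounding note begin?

note 2 onset = 3/2b = 483.871ms

1. 0.0ms @ 0 + 483.871ms (3/2)
2. 483.871ms @ 3/2 + 241.935ms (3/4)
3. 725.806ms @ 9/4 + 241.935ms (3/4)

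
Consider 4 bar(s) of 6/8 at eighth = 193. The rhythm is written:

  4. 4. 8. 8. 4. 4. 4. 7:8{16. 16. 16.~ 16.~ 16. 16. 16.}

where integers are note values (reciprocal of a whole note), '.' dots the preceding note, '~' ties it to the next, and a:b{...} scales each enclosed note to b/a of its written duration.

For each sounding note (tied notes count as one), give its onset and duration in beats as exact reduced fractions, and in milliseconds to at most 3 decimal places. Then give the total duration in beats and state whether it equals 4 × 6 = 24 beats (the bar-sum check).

1) 0.0ms=0b +932.642ms=3b
2) 932.642ms=3b +932.642ms=3b
3) 1865.285ms=6b +466.321ms=3/2b
4) 2331.606ms=15/2b +466.321ms=3/2b
5) 2797.927ms=9b +932.642ms=3b
6) 3730.57ms=12b +932.642ms=3b
7) 4663.212ms=15b +932.642ms=3b
8) 5595.855ms=18b +266.469ms=6/7b
9) 5862.324ms=132/7b +266.469ms=6/7b
10) 6128.793ms=138/7b +799.408ms=18/7b
11) 6928.201ms=156/7b +266.469ms=6/7b
12) 7194.671ms=162/7b +266.469ms=6/7b
Σ=24b of 24 (193bpm 6/8) — PASS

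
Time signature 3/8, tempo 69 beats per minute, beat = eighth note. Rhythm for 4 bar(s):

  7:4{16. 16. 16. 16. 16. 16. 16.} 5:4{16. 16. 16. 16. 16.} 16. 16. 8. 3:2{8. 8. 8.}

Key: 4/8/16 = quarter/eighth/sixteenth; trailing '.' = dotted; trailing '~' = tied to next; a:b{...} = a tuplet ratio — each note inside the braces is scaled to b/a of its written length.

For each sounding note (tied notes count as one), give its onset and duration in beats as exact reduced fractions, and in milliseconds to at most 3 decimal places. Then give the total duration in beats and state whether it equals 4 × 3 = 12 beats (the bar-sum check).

1) 0.0ms=0b +372.671ms=3/7b
2) 372.671ms=3/7b +372.671ms=3/7b
3) 745.342ms=6/7b +372.671ms=3/7b
4) 1118.012ms=9/7b +372.671ms=3/7b
5) 1490.683ms=12/7b +372.671ms=3/7b
6) 1863.354ms=15/7b +372.671ms=3/7b
7) 2236.025ms=18/7b +372.671ms=3/7b
8) 2608.696ms=3b +521.739ms=3/5b
9) 3130.435ms=18/5b +521.739ms=3/5b
10) 3652.174ms=21/5b +521.739ms=3/5b
11) 4173.913ms=24/5b +521.739ms=3/5b
12) 4695.652ms=27/5b +521.739ms=3/5b
13) 5217.391ms=6b +652.174ms=3/4b
14) 5869.565ms=27/4b +652.174ms=3/4b
15) 6521.739ms=15/2b +1304.348ms=3/2b
16) 7826.087ms=9b +869.565ms=1b
17) 8695.652ms=10b +869.565ms=1b
18) 9565.217ms=11b +869.565ms=1b
Σ=12b of 12 (69bpm 3/8) — PASS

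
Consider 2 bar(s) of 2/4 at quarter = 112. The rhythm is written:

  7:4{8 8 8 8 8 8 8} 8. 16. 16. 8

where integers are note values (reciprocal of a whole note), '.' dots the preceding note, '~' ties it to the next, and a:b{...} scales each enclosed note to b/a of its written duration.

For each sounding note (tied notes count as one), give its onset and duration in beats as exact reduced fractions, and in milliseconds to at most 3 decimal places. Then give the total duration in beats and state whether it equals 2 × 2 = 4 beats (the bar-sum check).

1) 0.0ms=0b +153.061ms=2/7b
2) 153.061ms=2/7b +153.061ms=2/7b
3) 306.122ms=4/7b +153.061ms=2/7b
4) 459.184ms=6/7b +153.061ms=2/7b
5) 612.245ms=8/7b +153.061ms=2/7b
6) 765.306ms=10/7b +153.061ms=2/7b
7) 918.367ms=12/7b +153.061ms=2/7b
8) 1071.429ms=2b +401.786ms=3/4b
9) 1473.214ms=11/4b +200.893ms=3/8b
10) 1674.107ms=25/8b +200.893ms=3/8b
11) 1875.0ms=7/2b +267.857ms=1/2b
Σ=4b of 4 (112bpm 2/4) — PASS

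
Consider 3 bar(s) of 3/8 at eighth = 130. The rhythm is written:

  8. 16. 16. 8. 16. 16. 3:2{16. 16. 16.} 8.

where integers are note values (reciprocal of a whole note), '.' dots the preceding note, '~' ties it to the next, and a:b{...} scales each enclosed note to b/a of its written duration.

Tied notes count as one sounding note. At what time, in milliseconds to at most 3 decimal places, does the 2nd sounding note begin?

1. 0.0ms @ 0 + 692.308ms (3/2)
2. 692.308ms @ 3/2 + 346.154ms (3/4)
3. 1038.462ms @ 9/4 + 346.154ms (3/4)
4. 1384.615ms @ 3 + 692.308ms (3/2)
5. 2076.923ms @ 9/2 + 346.154ms (3/4)
6. 2423.077ms @ 21/4 + 346.154ms (3/4)
7. 2769.231ms @ 6 + 230.769ms (1/2)
8. 3000.0ms @ 13/2 + 230.769ms (1/2)
9. 3230.769ms @ 7 + 230.769ms (1/2)
10. 3461.538ms @ 15/2 + 692.308ms (3/2)

note 2 onset = 3/2b = 692.308ms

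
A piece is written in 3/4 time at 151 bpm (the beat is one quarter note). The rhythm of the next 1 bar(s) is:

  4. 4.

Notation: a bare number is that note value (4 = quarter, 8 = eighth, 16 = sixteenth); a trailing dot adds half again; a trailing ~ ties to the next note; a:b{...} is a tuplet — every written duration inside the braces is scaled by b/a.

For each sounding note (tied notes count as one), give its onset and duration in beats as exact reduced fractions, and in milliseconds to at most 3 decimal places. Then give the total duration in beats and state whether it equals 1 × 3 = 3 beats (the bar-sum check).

1) 0.0ms=0b +596.026ms=3/2b
2) 596.026ms=3/2b +596.026ms=3/2b
Σ=3b of 3 (151bpm 3/4) — PASS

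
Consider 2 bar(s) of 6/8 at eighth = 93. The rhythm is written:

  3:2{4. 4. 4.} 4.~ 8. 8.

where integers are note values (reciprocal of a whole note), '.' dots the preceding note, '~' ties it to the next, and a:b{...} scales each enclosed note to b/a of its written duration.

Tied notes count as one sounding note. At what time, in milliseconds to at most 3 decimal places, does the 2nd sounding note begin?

1. 0.0ms @ 0 + 1290.323ms (2)
2. 1290.323ms @ 2 + 1290.323ms (2)
3. 2580.645ms @ 4 + 1290.323ms (2)
4. 3870.968ms @ 6 + 2903.226ms (9/2)
5. 6774.194ms @ 21/2 + 967.742ms (3/2)

note 2 onset = 2b = 1290.323ms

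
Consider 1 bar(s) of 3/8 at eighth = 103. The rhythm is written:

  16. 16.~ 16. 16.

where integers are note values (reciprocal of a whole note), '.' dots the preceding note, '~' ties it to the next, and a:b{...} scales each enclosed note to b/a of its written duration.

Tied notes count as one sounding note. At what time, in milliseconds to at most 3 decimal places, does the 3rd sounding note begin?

note 3 onset = 9/4b = 1310.68ms

1. 0.0ms @ 0 + 436.893ms (3/4)
2. 436.893ms @ 3/4 + 873.786ms (3/2)
3. 1310.68ms @ 9/4 + 436.893ms (3/4)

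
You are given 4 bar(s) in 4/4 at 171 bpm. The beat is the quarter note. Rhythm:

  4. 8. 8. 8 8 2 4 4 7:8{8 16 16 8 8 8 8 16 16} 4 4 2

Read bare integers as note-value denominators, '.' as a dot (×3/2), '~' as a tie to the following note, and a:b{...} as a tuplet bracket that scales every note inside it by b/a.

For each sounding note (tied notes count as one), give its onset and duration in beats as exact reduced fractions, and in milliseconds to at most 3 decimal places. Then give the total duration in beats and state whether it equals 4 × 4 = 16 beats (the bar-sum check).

1) 0.0ms=0b +526.316ms=3/2b
2) 526.316ms=3/2b +263.158ms=3/4b
3) 789.474ms=9/4b +263.158ms=3/4b
4) 1052.632ms=3b +175.439ms=1/2b
5) 1228.07ms=7/2b +175.439ms=1/2b
6) 1403.509ms=4b +701.754ms=2b
7) 2105.263ms=6b +350.877ms=1b
8) 2456.14ms=7b +350.877ms=1b
9) 2807.018ms=8b +200.501ms=4/7b
10) 3007.519ms=60/7b +100.251ms=2/7b
11) 3107.769ms=62/7b +100.251ms=2/7b
12) 3208.02ms=64/7b +200.501ms=4/7b
13) 3408.521ms=68/7b +200.501ms=4/7b
14) 3609.023ms=72/7b +200.501ms=4/7b
15) 3809.524ms=76/7b +200.501ms=4/7b
16) 4010.025ms=80/7b +100.251ms=2/7b
17) 4110.276ms=82/7b +100.251ms=2/7b
18) 4210.526ms=12b +350.877ms=1b
19) 4561.404ms=13b +350.877ms=1b
20) 4912.281ms=14b +701.754ms=2b
Σ=16b of 16 (171bpm 4/4) — PASS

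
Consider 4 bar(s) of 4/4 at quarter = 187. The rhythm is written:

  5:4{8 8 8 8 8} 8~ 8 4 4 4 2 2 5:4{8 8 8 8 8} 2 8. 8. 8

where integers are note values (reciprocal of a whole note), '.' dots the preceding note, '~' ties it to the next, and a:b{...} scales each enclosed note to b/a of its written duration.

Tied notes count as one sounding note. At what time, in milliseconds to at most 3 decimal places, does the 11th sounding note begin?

1. 0.0ms @ 0 + 128.342ms (2/5)
2. 128.342ms @ 2/5 + 128.342ms (2/5)
3. 256.684ms @ 4/5 + 128.342ms (2/5)
4. 385.027ms @ 6/5 + 128.342ms (2/5)
5. 513.369ms @ 8/5 + 128.342ms (2/5)
6. 641.711ms @ 2 + 320.856ms (1)
7. 962.567ms @ 3 + 320.856ms (1)
8. 1283.422ms @ 4 + 320.856ms (1)
9. 1604.278ms @ 5 + 320.856ms (1)
10. 1925.134ms @ 6 + 641.711ms (2)
11. 2566.845ms @ 8 + 641.711ms (2)
12. 3208.556ms @ 10 + 128.342ms (2/5)
13. 3336.898ms @ 52/5 + 128.342ms (2/5)
14. 3465.241ms @ 54/5 + 128.342ms (2/5)
15. 3593.583ms @ 56/5 + 128.342ms (2/5)
16. 3721.925ms @ 58/5 + 128.342ms (2/5)
17. 3850.267ms @ 12 + 641.711ms (2)
18. 4491.979ms @ 14 + 240.642ms (3/4)
19. 4732.62ms @ 59/4 + 240.642ms (3/4)
20. 4973.262ms @ 31/2 + 160.428ms (1/2)

note 11 onset = 8b = 2566.845ms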